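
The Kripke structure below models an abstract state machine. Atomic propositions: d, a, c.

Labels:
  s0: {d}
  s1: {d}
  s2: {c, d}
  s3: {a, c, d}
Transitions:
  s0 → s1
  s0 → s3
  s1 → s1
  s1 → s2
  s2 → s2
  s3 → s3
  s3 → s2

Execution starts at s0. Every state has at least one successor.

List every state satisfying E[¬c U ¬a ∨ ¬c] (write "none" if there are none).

States satisfying ¬c: {s0, s1}.
States satisfying ¬a ∨ ¬c: {s0, s1, s2}.
States satisfying E[¬c U ¬a ∨ ¬c]: {s0, s1, s2}.

{s0, s1, s2}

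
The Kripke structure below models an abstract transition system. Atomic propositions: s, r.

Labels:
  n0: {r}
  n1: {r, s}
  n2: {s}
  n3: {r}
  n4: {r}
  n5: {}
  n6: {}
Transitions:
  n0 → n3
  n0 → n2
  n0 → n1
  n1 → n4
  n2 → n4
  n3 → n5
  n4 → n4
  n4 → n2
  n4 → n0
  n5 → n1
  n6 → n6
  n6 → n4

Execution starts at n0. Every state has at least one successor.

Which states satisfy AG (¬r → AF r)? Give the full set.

{n0, n1, n2, n3, n4, n5}

States satisfying ¬r → AF r: {n0, n1, n2, n3, n4, n5}.
States satisfying AG (¬r → AF r): {n0, n1, n2, n3, n4, n5}.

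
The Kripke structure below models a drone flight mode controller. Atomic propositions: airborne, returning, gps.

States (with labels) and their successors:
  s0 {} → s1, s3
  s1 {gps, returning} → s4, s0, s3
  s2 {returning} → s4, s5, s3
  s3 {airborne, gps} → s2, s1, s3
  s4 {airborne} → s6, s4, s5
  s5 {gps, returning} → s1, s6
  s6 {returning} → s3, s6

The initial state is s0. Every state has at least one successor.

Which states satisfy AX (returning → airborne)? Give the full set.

{s1}

States satisfying returning → airborne: {s0, s3, s4}.
States satisfying AX (returning → airborne): {s1}.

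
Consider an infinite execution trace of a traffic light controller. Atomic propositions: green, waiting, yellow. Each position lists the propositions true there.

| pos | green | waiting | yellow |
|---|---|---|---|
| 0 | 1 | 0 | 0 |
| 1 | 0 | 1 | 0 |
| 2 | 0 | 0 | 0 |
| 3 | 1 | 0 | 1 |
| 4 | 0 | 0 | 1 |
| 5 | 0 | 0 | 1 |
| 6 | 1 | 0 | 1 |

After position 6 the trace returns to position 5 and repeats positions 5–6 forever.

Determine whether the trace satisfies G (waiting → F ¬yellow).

Satisfied

waiting → F ¬yellow holds at every position 0..6, and those are all positions ever visited, so G (waiting → F ¬yellow) holds.
Positions where waiting holds: 1.
Check F ¬yellow at each: 1→ok.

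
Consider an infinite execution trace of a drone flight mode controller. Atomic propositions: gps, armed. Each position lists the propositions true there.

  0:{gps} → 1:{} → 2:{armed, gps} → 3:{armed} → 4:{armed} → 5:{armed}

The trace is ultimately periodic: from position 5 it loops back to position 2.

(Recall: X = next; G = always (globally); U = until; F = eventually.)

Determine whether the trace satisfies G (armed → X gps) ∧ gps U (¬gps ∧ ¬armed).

No

armed → X gps must hold at every position from 0 onward. It fails at position 2, so G (armed → X gps) is false.
Positions where armed holds: 2, 3, 4, 5.
Check X gps at each: 2→fails, 3→fails, 4→fails, 5→ok.
Walking from position 0: ¬gps ∧ ¬armed first holds at position 1, and gps holds at every earlier position along the way, so gps U (¬gps ∧ ¬armed) holds.
At position 0: G (armed → X gps) is false; gps U (¬gps ∧ ¬armed) is true; so G (armed → X gps) ∧ gps U (¬gps ∧ ¬armed) is false.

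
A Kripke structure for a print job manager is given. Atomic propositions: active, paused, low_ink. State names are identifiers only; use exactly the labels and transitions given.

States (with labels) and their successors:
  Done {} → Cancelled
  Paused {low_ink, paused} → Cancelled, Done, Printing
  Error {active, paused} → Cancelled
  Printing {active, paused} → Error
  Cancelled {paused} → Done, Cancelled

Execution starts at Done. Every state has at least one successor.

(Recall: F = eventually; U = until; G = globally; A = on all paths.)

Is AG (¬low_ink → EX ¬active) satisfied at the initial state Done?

States satisfying ¬low_ink → EX ¬active: {Done, Paused, Error, Cancelled}.
States satisfying AG (¬low_ink → EX ¬active): {Done, Error, Cancelled}.
Every state reachable from Done satisfies ¬low_ink → EX ¬active.
Done ∈ Sat(AG (¬low_ink → EX ¬active)).

Yes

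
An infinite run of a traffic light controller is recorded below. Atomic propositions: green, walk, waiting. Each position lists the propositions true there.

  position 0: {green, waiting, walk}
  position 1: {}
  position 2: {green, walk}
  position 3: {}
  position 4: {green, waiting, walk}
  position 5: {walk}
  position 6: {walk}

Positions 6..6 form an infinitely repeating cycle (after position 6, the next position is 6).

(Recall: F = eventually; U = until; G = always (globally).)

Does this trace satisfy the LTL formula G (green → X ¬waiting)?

green → X ¬waiting holds at every position 0..6, and those are all positions ever visited, so G (green → X ¬waiting) holds.
Positions where green holds: 0, 2, 4.
Check X ¬waiting at each: 0→ok, 2→ok, 4→ok.

Satisfied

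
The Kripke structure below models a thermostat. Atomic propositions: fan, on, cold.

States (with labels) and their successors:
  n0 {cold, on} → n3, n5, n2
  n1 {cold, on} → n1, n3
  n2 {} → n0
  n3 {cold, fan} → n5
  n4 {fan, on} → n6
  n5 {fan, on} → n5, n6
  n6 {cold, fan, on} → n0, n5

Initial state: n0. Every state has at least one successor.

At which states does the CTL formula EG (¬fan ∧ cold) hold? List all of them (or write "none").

States satisfying ¬fan ∧ cold: {n0, n1}.
States satisfying EG (¬fan ∧ cold): {n1}.

{n1}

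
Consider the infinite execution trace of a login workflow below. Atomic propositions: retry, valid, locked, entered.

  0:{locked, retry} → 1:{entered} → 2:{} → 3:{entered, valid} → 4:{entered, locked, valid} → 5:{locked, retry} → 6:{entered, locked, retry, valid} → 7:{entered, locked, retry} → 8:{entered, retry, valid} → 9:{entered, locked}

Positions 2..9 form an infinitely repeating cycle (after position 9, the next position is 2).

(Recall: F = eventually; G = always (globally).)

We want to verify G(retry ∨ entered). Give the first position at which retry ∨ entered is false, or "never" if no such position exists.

2

Check retry ∨ entered at each position in order: 0 ✓, 1 ✓.
At position 2 the labels are {}, so retry ∨ entered is false there. This is the first violation.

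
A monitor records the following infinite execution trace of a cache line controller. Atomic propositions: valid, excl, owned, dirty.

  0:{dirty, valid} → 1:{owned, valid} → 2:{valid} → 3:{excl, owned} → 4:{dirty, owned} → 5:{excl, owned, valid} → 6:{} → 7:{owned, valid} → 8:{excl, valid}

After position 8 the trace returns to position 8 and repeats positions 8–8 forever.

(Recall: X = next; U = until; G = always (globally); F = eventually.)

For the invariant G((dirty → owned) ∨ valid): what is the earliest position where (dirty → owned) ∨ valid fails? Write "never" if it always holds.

(dirty → owned) ∨ valid holds at every position 0..8, and those are all the positions the trace ever visits, so the invariant G((dirty → owned) ∨ valid) is never violated.

never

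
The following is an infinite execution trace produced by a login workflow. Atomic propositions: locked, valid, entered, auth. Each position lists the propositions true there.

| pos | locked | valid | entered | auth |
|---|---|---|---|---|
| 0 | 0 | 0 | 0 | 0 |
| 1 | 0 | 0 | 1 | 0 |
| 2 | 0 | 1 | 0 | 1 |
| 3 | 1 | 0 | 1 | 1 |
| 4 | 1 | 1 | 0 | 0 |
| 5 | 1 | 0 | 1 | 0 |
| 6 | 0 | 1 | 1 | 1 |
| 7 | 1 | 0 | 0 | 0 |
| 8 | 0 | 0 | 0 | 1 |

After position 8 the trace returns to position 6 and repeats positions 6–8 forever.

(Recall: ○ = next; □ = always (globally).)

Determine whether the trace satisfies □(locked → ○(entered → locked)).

locked → ○(entered → locked) must hold at every position from 0 onward. It fails at position 5, so □(locked → ○(entered → locked)) is false.
Positions where locked holds: 3, 4, 5, 7.
Check ○(entered → locked) at each: 3→ok, 4→ok, 5→fails, 7→ok.

Does not hold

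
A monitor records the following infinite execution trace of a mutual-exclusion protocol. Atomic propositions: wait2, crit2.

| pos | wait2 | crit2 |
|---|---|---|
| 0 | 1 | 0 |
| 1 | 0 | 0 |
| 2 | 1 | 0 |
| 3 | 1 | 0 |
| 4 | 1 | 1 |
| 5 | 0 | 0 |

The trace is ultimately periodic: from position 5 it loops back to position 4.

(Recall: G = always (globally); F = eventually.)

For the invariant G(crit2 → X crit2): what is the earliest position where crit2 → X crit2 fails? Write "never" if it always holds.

4

Check crit2 → X crit2 at each position in order: 0 ✓, 1 ✓, 2 ✓, 3 ✓.
At position 4 the labels are {crit2, wait2} and the next position 5 has {}, so crit2 → X crit2 is false there. This is the first violation.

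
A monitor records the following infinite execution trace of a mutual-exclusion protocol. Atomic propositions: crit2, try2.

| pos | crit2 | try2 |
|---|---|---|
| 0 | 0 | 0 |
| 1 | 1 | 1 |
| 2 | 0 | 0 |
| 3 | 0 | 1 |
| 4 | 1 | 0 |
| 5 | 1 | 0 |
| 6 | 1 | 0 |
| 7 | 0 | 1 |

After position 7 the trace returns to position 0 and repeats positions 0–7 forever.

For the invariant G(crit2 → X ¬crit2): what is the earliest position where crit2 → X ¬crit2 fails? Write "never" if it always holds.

Check crit2 → X ¬crit2 at each position in order: 0 ✓, 1 ✓, 2 ✓, 3 ✓.
At position 4 the labels are {crit2} and the next position 5 has {crit2}, so crit2 → X ¬crit2 is false there. This is the first violation.

4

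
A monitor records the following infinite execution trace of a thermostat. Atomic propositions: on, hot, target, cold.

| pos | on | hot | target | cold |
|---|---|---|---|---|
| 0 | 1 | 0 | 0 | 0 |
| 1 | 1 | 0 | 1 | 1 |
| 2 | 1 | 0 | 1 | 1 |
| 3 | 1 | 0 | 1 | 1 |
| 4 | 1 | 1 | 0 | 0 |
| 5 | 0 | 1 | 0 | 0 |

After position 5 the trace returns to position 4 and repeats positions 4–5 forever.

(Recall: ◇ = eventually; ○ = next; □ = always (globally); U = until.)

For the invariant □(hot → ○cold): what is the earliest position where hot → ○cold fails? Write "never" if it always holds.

4

Check hot → ○cold at each position in order: 0 ✓, 1 ✓, 2 ✓, 3 ✓.
At position 4 the labels are {hot, on} and the next position 5 has {hot}, so hot → ○cold is false there. This is the first violation.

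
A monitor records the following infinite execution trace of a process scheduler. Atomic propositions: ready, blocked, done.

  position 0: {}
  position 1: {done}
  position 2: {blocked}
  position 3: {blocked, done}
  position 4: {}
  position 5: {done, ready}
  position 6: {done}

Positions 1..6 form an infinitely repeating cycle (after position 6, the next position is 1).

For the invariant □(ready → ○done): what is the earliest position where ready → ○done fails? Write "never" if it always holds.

ready → ○done holds at every position 0..6, and those are all the positions the trace ever visits, so the invariant □(ready → ○done) is never violated.

never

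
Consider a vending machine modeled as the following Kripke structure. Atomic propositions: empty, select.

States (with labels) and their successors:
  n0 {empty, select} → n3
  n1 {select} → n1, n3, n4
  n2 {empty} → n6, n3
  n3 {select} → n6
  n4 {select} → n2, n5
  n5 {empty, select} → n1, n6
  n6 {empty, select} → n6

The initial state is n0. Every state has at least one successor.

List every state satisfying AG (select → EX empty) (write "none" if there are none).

{n2, n3, n6}

States satisfying select → EX empty: {n2, n3, n4, n5, n6}.
States satisfying AG (select → EX empty): {n2, n3, n6}.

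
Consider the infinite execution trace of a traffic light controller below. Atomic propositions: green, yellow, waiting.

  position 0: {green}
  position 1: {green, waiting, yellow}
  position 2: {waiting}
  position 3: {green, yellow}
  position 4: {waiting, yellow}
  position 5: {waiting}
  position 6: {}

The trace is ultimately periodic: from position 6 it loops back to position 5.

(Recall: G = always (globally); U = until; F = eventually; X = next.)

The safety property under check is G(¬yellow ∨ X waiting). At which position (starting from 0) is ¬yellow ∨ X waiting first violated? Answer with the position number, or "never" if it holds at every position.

never

¬yellow ∨ X waiting holds at every position 0..6, and those are all the positions the trace ever visits, so the invariant G(¬yellow ∨ X waiting) is never violated.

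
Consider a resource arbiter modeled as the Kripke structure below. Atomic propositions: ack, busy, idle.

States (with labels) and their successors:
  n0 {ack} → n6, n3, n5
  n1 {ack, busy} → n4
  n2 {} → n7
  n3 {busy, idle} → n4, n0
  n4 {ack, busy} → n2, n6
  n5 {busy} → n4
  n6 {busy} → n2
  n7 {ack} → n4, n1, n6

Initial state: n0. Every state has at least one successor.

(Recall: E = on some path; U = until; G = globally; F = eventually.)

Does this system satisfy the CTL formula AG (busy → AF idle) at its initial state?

States satisfying busy → AF idle: {n0, n2, n3, n7}.
States satisfying AG (busy → AF idle): ∅.
n1 is reachable from n0 and violates busy → AF idle, so AG fails at n0.
n0 ∉ Sat(AG (busy → AF idle)).

Does not hold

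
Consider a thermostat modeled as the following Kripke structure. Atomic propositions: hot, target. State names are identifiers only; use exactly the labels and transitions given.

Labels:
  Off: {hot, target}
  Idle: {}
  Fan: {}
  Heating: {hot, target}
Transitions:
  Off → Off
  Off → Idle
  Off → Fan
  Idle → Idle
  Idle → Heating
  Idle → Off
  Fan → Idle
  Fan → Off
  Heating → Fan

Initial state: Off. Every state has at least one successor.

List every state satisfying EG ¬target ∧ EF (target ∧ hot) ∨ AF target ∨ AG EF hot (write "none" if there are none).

States satisfying ¬target: {Idle, Fan}.
States satisfying EG ¬target: {Idle, Fan}.
States satisfying target ∧ hot: {Off, Heating}.
States satisfying EF (target ∧ hot): {Off, Idle, Fan, Heating}.
States satisfying EG ¬target ∧ EF (target ∧ hot): {Idle, Fan}.
States satisfying target: {Off, Heating}.
States satisfying AF target: {Off, Heating}.
States satisfying EF hot: {Off, Idle, Fan, Heating}.
States satisfying AG EF hot: {Off, Idle, Fan, Heating}.
States satisfying AF target ∨ AG EF hot: {Off, Idle, Fan, Heating}.
States satisfying EG ¬target ∧ EF (target ∧ hot) ∨ AF target ∨ AG EF hot: {Off, Idle, Fan, Heating}.

{Off, Idle, Fan, Heating}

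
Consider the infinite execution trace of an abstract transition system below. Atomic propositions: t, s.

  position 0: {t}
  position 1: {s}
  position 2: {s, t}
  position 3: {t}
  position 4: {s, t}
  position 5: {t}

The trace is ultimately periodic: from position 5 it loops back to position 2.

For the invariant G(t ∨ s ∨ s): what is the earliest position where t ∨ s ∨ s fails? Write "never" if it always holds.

t ∨ s ∨ s holds at every position 0..5, and those are all the positions the trace ever visits, so the invariant G(t ∨ s ∨ s) is never violated.

never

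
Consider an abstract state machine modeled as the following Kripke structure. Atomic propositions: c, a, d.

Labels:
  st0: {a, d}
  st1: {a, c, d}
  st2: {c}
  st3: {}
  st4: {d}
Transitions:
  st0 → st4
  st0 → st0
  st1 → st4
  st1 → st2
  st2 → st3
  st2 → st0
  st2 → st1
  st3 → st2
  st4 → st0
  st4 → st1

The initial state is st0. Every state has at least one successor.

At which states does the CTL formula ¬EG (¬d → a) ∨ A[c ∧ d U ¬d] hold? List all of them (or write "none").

States satisfying ¬d → a: {st0, st1, st4}.
States satisfying EG (¬d → a): {st0, st1, st4}.
States satisfying ¬EG (¬d → a): {st2, st3}.
States satisfying c ∧ d: {st1}.
States satisfying ¬d: {st2, st3}.
States satisfying A[c ∧ d U ¬d]: {st2, st3}.
States satisfying ¬EG (¬d → a) ∨ A[c ∧ d U ¬d]: {st2, st3}.

{st2, st3}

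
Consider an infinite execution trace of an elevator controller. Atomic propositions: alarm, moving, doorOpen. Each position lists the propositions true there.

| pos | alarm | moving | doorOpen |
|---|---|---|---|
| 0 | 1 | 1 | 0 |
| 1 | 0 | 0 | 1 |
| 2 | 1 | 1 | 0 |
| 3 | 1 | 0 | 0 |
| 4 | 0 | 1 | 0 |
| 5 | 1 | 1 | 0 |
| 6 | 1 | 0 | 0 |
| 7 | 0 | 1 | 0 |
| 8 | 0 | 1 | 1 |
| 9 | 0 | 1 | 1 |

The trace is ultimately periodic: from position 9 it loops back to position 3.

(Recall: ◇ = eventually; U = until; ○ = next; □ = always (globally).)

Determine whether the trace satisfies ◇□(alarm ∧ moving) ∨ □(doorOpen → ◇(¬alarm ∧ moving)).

□(alarm ∧ moving) is false at every position 0..9, so it never becomes true and ◇□(alarm ∧ moving) fails.
doorOpen → ◇(¬alarm ∧ moving) holds at every position 0..9, and those are all positions ever visited, so □(doorOpen → ◇(¬alarm ∧ moving)) holds.
Positions where doorOpen holds: 1, 8, 9.
Check ◇(¬alarm ∧ moving) at each: 1→ok, 8→ok, 9→ok.
At position 0: ◇□(alarm ∧ moving) is false; □(doorOpen → ◇(¬alarm ∧ moving)) is true; so ◇□(alarm ∧ moving) ∨ □(doorOpen → ◇(¬alarm ∧ moving)) is true.

Yes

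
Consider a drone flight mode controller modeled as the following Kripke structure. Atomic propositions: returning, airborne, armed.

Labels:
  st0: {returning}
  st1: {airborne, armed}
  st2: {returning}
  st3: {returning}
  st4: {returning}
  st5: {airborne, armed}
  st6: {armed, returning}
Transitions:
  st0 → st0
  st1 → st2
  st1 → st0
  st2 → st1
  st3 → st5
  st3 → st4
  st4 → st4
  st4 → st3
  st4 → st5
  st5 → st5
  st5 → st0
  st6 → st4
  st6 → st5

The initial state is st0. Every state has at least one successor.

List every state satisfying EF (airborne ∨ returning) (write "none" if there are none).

States satisfying airborne ∨ returning: {st0, st1, st2, st3, st4, st5, st6}.
States satisfying EF (airborne ∨ returning): {st0, st1, st2, st3, st4, st5, st6}.

{st0, st1, st2, st3, st4, st5, st6}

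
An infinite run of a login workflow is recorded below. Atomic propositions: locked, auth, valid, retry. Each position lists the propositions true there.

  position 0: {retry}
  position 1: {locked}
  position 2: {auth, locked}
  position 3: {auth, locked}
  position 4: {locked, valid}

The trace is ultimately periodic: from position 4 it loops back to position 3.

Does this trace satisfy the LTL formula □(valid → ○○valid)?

Holds

valid → ○○valid holds at every position 0..4, and those are all positions ever visited, so □(valid → ○○valid) holds.
Positions where valid holds: 4.
Check ○○valid at each: 4→ok.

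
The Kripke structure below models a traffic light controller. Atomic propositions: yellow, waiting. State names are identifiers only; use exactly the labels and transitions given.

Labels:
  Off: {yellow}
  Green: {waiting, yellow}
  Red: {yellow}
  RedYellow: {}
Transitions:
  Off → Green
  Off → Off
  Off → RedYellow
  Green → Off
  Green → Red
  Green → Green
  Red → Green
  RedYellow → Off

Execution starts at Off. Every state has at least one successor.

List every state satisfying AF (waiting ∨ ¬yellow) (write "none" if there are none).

States satisfying waiting ∨ ¬yellow: {Green, RedYellow}.
States satisfying AF (waiting ∨ ¬yellow): {Green, Red, RedYellow}.

{Green, Red, RedYellow}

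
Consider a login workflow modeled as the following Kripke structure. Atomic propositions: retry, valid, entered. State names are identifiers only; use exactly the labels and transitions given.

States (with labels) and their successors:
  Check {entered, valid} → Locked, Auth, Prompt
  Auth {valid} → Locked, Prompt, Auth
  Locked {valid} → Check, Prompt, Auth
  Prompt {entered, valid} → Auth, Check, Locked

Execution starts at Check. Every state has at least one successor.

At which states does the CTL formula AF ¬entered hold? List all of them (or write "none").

{Auth, Locked}

States satisfying ¬entered: {Auth, Locked}.
States satisfying AF ¬entered: {Auth, Locked}.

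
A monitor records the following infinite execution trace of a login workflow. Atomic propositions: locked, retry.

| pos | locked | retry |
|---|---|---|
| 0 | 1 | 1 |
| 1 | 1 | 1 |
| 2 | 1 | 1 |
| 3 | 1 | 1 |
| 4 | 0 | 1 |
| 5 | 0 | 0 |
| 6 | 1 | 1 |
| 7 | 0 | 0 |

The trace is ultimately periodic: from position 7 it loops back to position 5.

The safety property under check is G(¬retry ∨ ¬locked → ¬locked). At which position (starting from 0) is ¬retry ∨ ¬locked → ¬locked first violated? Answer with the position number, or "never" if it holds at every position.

never

¬retry ∨ ¬locked → ¬locked holds at every position 0..7, and those are all the positions the trace ever visits, so the invariant G(¬retry ∨ ¬locked → ¬locked) is never violated.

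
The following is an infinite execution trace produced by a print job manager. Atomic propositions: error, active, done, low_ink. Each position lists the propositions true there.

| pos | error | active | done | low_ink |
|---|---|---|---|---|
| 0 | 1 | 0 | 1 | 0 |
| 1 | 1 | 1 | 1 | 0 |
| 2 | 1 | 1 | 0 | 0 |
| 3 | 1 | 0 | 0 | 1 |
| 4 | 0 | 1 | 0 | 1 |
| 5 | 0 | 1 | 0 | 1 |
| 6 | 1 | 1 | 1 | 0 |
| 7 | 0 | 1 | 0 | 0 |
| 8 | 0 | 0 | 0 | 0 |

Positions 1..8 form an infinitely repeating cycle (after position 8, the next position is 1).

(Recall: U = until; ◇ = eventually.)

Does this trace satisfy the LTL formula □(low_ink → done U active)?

low_ink → done U active must hold at every position from 0 onward. It fails at position 3, so □(low_ink → done U active) is false.
Positions where low_ink holds: 3, 4, 5.
Check done U active at each: 3→fails, 4→ok, 5→ok.

No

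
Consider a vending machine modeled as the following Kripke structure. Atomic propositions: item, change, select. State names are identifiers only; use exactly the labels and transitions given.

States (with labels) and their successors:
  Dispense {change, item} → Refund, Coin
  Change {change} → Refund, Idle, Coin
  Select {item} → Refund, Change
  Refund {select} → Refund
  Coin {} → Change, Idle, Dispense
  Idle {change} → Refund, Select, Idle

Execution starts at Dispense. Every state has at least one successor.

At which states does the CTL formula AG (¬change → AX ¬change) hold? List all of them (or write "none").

States satisfying ¬change → AX ¬change: {Dispense, Change, Refund, Idle}.
States satisfying AG (¬change → AX ¬change): {Refund}.

{Refund}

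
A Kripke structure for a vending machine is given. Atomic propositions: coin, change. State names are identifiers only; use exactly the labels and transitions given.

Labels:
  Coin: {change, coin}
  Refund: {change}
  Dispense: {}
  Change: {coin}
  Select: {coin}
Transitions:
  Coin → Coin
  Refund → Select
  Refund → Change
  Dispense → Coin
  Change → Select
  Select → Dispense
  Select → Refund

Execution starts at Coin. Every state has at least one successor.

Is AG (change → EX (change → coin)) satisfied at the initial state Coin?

States satisfying change → EX (change → coin): {Coin, Refund, Dispense, Change, Select}.
States satisfying AG (change → EX (change → coin)): {Coin, Refund, Dispense, Change, Select}.
Every state reachable from Coin satisfies change → EX (change → coin).
Coin ∈ Sat(AG (change → EX (change → coin))).

Holds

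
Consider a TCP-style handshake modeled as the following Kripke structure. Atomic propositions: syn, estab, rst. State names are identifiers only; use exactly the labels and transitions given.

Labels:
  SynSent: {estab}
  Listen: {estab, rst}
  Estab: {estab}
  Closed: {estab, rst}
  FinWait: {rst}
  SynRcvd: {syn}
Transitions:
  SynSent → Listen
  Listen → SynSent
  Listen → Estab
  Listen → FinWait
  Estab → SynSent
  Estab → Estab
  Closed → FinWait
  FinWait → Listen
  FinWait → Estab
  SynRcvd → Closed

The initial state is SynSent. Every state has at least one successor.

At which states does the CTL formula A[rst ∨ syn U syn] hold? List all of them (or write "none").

{SynRcvd}

States satisfying rst ∨ syn: {Listen, Closed, FinWait, SynRcvd}.
States satisfying syn: {SynRcvd}.
States satisfying A[rst ∨ syn U syn]: {SynRcvd}.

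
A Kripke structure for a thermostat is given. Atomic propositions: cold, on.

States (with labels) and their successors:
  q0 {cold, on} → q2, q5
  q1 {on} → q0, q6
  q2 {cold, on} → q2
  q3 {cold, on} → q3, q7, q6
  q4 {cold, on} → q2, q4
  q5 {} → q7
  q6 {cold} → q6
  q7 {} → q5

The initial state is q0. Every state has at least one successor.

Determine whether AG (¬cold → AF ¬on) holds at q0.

Yes

States satisfying ¬cold → AF ¬on: {q0, q2, q3, q4, q5, q6, q7}.
States satisfying AG (¬cold → AF ¬on): {q0, q2, q3, q4, q5, q6, q7}.
Every state reachable from q0 satisfies ¬cold → AF ¬on.
q0 ∈ Sat(AG (¬cold → AF ¬on)).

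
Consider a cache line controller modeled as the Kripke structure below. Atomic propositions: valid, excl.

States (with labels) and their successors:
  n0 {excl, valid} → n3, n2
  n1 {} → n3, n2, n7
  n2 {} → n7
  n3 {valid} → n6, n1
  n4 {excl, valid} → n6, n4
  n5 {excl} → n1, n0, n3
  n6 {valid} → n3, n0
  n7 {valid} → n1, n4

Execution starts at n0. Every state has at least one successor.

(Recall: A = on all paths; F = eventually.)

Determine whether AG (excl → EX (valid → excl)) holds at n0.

Yes

States satisfying excl → EX (valid → excl): {n0, n1, n2, n3, n4, n5, n6, n7}.
States satisfying AG (excl → EX (valid → excl)): {n0, n1, n2, n3, n4, n5, n6, n7}.
Every state reachable from n0 satisfies excl → EX (valid → excl).
n0 ∈ Sat(AG (excl → EX (valid → excl))).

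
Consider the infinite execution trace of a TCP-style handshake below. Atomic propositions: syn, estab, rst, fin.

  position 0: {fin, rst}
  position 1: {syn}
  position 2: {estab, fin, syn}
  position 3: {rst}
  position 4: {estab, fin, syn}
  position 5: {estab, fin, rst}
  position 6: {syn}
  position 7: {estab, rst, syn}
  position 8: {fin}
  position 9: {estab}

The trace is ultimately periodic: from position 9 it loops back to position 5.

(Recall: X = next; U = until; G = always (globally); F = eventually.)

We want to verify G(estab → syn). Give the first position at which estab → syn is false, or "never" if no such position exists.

Check estab → syn at each position in order: 0 ✓, 1 ✓, 2 ✓, 3 ✓, 4 ✓.
At position 5 the labels are {estab, fin, rst}, so estab → syn is false there. This is the first violation.

5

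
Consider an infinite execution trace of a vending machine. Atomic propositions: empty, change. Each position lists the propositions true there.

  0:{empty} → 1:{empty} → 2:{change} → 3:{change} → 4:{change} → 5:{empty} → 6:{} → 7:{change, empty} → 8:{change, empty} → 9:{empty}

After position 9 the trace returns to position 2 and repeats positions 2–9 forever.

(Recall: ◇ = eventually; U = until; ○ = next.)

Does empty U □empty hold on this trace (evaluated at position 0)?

Does not hold

Walking from position 0: at position 2, □empty has not yet held and empty fails, so empty U □empty is false.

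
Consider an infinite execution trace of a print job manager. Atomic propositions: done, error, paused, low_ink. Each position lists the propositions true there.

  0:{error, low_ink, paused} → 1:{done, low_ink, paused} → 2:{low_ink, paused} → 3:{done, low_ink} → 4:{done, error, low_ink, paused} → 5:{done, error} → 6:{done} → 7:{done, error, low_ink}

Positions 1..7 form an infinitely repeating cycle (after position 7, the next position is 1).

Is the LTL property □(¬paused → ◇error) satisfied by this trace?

¬paused → ◇error holds at every position 0..7, and those are all positions ever visited, so □(¬paused → ◇error) holds.
Positions where ¬paused holds: 3, 5, 6, 7.
Check ◇error at each: 3→ok, 5→ok, 6→ok, 7→ok.

Holds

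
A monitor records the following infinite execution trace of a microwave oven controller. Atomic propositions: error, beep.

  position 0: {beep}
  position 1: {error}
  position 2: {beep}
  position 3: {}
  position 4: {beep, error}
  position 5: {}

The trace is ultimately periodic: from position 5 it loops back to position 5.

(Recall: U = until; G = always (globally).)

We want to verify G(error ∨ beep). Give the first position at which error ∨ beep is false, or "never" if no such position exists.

Check error ∨ beep at each position in order: 0 ✓, 1 ✓, 2 ✓.
At position 3 the labels are {}, so error ∨ beep is false there. This is the first violation.

3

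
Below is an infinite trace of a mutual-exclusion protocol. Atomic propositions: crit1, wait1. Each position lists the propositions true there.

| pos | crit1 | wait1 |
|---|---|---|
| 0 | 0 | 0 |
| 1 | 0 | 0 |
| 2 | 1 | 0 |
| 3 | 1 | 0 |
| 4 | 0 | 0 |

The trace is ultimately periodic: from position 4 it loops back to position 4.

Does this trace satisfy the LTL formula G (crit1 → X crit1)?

Does not hold

crit1 → X crit1 must hold at every position from 0 onward. It fails at position 3, so G (crit1 → X crit1) is false.
Positions where crit1 holds: 2, 3.
Check X crit1 at each: 2→ok, 3→fails.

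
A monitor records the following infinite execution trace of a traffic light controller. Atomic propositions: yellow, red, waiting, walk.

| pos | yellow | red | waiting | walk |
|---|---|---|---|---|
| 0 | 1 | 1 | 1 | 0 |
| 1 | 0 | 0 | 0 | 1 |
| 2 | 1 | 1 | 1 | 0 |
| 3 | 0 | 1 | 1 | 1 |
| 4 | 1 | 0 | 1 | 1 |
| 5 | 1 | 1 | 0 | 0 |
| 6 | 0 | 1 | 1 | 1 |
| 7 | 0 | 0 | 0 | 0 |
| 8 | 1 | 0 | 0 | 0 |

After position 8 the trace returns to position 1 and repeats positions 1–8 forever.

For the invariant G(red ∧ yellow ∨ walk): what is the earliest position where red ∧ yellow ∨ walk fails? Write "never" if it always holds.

7

Check red ∧ yellow ∨ walk at each position in order: 0 ✓, 1 ✓, 2 ✓, 3 ✓, 4 ✓, 5 ✓, 6 ✓.
At position 7 the labels are {}, so red ∧ yellow ∨ walk is false there. This is the first violation.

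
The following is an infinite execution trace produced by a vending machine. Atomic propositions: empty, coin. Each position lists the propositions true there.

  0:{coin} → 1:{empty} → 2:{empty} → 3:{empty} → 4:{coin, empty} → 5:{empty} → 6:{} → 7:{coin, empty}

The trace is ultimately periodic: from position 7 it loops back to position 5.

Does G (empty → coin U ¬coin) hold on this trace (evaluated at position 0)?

Yes

empty → coin U ¬coin holds at every position 0..7, and those are all positions ever visited, so G (empty → coin U ¬coin) holds.
Positions where empty holds: 1, 2, 3, 4, 5, 7.
Check coin U ¬coin at each: 1→ok, 2→ok, 3→ok, 4→ok, 5→ok, 7→ok.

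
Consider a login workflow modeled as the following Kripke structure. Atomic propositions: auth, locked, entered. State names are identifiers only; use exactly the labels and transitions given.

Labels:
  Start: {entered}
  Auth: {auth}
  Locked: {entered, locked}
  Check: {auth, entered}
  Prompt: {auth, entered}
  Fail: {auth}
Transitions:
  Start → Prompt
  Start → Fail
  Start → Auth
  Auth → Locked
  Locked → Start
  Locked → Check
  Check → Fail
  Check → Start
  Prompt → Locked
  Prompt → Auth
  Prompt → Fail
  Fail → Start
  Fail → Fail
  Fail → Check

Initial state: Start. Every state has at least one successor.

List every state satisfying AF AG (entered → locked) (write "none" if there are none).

States satisfying AG (entered → locked): ∅.
States satisfying AF AG (entered → locked): ∅.

none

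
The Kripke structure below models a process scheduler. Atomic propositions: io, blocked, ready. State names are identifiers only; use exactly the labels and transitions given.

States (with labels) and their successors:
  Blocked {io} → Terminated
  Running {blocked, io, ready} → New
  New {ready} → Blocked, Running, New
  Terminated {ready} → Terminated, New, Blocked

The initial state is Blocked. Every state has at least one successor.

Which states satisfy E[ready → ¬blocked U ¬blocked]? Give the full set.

States satisfying ready → ¬blocked: {Blocked, New, Terminated}.
States satisfying ¬blocked: {Blocked, New, Terminated}.
States satisfying E[ready → ¬blocked U ¬blocked]: {Blocked, New, Terminated}.

{Blocked, New, Terminated}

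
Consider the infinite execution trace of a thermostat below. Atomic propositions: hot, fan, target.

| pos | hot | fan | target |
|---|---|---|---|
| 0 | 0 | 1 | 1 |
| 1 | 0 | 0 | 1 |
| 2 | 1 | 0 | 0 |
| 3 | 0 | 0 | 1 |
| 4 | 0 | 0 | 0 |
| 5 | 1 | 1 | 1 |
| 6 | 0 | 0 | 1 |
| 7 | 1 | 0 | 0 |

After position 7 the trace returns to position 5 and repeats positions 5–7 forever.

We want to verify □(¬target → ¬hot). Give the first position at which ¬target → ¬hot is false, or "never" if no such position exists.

2

Check ¬target → ¬hot at each position in order: 0 ✓, 1 ✓.
At position 2 the labels are {hot}, so ¬target → ¬hot is false there. This is the first violation.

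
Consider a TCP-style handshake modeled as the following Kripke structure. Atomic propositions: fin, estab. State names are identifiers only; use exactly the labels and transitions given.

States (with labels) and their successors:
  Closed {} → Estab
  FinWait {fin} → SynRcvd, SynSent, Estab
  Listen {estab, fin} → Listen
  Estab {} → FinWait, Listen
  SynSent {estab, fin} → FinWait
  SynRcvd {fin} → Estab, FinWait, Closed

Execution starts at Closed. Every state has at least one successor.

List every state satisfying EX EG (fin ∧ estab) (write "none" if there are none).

{Listen, Estab}

States satisfying EG (fin ∧ estab): {Listen}.
States satisfying EX EG (fin ∧ estab): {Listen, Estab}.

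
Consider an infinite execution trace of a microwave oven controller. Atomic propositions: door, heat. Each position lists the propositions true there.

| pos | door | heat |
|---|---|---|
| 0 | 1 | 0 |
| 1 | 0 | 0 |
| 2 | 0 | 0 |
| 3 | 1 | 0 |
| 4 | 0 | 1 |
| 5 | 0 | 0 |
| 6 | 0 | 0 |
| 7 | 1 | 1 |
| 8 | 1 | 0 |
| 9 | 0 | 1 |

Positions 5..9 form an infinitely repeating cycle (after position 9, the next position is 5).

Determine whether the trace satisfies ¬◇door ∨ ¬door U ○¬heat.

Satisfied

Walking from position 0: ○¬heat first holds at position 0, and ¬door holds at every earlier position along the way, so ¬door U ○¬heat holds.
At position 0: ¬◇door is false; ¬door U ○¬heat is true; so ¬◇door ∨ ¬door U ○¬heat is true.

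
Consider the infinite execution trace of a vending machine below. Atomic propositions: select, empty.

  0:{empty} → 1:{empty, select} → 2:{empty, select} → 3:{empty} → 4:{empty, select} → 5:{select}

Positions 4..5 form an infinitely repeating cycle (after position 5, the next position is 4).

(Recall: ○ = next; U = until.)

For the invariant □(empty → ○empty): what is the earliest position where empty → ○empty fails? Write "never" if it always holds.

Check empty → ○empty at each position in order: 0 ✓, 1 ✓, 2 ✓, 3 ✓.
At position 4 the labels are {empty, select} and the next position 5 has {select}, so empty → ○empty is false there. This is the first violation.

4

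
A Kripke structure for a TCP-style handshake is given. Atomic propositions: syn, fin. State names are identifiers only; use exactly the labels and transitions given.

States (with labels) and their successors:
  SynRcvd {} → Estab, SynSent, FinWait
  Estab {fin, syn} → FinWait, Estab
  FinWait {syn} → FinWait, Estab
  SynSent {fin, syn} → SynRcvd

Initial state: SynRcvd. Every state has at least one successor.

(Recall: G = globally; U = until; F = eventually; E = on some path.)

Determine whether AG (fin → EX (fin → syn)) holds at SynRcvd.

Yes

States satisfying fin → EX (fin → syn): {SynRcvd, Estab, FinWait, SynSent}.
States satisfying AG (fin → EX (fin → syn)): {SynRcvd, Estab, FinWait, SynSent}.
Every state reachable from SynRcvd satisfies fin → EX (fin → syn).
SynRcvd ∈ Sat(AG (fin → EX (fin → syn))).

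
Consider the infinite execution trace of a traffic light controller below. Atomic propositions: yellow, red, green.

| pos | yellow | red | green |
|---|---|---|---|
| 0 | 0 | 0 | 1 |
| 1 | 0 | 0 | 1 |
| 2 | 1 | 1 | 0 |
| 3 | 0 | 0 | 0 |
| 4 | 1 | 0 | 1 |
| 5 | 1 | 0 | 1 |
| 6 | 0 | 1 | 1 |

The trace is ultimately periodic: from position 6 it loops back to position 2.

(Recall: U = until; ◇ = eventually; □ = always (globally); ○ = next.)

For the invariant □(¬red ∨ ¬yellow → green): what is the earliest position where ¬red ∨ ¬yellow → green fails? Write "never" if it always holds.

Check ¬red ∨ ¬yellow → green at each position in order: 0 ✓, 1 ✓, 2 ✓.
At position 3 the labels are {}, so ¬red ∨ ¬yellow → green is false there. This is the first violation.

3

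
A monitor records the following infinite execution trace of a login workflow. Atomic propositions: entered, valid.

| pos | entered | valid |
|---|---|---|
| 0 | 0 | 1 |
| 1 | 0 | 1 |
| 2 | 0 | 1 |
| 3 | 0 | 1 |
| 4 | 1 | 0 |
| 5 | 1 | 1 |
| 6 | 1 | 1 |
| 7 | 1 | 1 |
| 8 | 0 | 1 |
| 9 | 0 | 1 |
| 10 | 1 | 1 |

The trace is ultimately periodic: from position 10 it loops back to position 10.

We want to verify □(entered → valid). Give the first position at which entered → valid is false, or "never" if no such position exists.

4

Check entered → valid at each position in order: 0 ✓, 1 ✓, 2 ✓, 3 ✓.
At position 4 the labels are {entered}, so entered → valid is false there. This is the first violation.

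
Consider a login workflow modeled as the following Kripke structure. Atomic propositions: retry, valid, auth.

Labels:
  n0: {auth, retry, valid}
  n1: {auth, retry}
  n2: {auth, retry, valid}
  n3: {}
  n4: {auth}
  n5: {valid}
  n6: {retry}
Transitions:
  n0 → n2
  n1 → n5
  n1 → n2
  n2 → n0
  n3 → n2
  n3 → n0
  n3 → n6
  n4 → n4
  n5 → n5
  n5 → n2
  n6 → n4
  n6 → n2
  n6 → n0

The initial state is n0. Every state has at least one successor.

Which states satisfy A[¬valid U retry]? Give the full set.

States satisfying ¬valid: {n1, n3, n4, n6}.
States satisfying retry: {n0, n1, n2, n6}.
States satisfying A[¬valid U retry]: {n0, n1, n2, n3, n6}.

{n0, n1, n2, n3, n6}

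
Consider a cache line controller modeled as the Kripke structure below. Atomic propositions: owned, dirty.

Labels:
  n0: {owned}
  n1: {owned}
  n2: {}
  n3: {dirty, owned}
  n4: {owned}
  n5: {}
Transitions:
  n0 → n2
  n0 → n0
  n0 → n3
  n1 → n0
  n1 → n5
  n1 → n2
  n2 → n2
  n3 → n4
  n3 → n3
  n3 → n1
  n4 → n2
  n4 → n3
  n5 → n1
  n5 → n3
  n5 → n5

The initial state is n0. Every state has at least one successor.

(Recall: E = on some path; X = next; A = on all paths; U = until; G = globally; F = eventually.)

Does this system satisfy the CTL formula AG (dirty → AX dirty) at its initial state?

Violated

States satisfying dirty → AX dirty: {n0, n1, n2, n4, n5}.
States satisfying AG (dirty → AX dirty): {n2}.
n3 is reachable from n0 and violates dirty → AX dirty, so AG fails at n0.
n0 ∉ Sat(AG (dirty → AX dirty)).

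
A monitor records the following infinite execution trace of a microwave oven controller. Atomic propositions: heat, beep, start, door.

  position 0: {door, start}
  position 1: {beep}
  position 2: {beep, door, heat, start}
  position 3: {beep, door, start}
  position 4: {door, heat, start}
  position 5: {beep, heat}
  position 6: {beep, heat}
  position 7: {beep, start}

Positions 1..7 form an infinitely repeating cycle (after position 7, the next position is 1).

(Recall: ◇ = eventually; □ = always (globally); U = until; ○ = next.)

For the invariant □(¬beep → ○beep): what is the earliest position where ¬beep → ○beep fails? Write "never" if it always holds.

¬beep → ○beep holds at every position 0..7, and those are all the positions the trace ever visits, so the invariant □(¬beep → ○beep) is never violated.

never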